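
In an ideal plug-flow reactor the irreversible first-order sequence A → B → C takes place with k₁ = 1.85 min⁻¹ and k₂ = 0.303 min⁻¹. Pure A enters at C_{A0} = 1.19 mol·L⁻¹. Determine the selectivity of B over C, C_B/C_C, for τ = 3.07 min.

0.884

The intermediate concentration in a first-order A→B→C sequence is C_B = k₁C_{A0}(e^(−k₁τ) − e^(−k₂τ))/(k₂−k₁).
e^(−k₁τ) = e^(−1.85×3.07) = e^(−5.679) = 0.003415; e^(−k₂τ) = e^(−0.9302) = 0.3945.
C_B = 1.85×1.19/(0.303−1.85) × (0.003415−0.3945) = (-1.423)×(-0.3911) = 0.5565 mol·L⁻¹.
C_A = C_{A0}e^(−k₁τ) = 0.004064 mol·L⁻¹, so C_C = C_{A0}−C_A−C_B = 0.6294 mol·L⁻¹; C_B/C_C = 0.884.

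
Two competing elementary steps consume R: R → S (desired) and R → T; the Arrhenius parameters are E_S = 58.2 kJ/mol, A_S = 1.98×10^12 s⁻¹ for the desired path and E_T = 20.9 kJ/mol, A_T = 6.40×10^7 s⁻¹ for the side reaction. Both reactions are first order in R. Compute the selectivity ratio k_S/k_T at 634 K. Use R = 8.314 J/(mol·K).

k_S/k_T = (A_S/A_T)·exp[−(E_S−E_T)/(RT)] = (A_S/A_T)·exp[(E_T−E_S)/(RT)].
(E_T−E_S)/(RT) = (20.9−58.2)×10³/(8.314×634) = -37300/5271 = -7.076.
k_S/k_T = (1.98×10^12/6.40×10^7)·exp(-7.076) = 30938 × 8.448×10^-4 = 26.1.

26.1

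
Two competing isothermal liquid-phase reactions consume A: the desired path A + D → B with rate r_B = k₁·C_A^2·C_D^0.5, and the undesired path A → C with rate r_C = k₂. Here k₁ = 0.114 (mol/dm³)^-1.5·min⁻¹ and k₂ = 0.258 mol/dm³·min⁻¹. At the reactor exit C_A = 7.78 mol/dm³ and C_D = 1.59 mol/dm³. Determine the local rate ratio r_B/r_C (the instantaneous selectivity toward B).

33.7

S_{B/C} = r_B/r_C = (k₁·C_A^2·C_D^0.5)/(k₂) = (k₁/k₂)·C_A^2·C_D^0.5.
= (0.114×7.780^2×1.590^0.5) / (0.258) = 8.701/0.2580 = 33.7.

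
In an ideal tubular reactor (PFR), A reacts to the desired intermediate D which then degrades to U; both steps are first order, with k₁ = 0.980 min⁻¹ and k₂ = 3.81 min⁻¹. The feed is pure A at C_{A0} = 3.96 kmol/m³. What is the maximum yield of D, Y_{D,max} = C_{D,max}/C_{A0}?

Evaluating C_D at τ_opt = ln(k₂/k₁)/(k₂−k₁) gives C_{D,max}/C_{A0} = (k₁/k₂)^[k₂/(k₂−k₁)].
= (0.980/3.81)^(3.81/(3.81−0.980)) = (0.2572)^(1.346) = 0.1607.

0.161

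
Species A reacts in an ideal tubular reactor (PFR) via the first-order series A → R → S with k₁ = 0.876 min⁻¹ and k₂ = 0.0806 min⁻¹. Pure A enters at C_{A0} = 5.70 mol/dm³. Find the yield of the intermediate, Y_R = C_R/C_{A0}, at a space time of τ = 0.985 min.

The intermediate concentration in a first-order A→B→C sequence is C_R = k₁C_{A0}(e^(−k₁τ) − e^(−k₂τ))/(k₂−k₁).
e^(−k₁τ) = e^(−0.876×0.985) = e^(−0.8629) = 0.4220; e^(−k₂τ) = e^(−0.07939) = 0.9237.
C_R = 0.876×5.70/(0.0806−0.876) × (0.4220−0.9237) = (-6.278)×(-0.5017) = 3.150 mol/dm³.
Y_R = C_R/C_{A0} = 3.150/5.70 = 0.553.

0.553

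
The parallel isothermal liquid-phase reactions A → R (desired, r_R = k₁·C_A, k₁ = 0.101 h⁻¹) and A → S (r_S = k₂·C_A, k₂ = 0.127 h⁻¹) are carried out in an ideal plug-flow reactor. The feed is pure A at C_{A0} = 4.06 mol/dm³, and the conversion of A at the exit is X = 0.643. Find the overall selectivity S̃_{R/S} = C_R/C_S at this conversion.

0.795

C_A = C_{A0}(1−X) = 1.449 mol/dm³.
Both paths are first order in A, so the instantaneous fraction to R is constant: dC_R/d(−C_A) = k₁/(k₁+k₂) = 0.4430.
C_R = 0.4430·(C_{A0}−C_A) = 0.4430×2.611 = 1.16 mol/dm³.
C_S = (C_{A0}−C_A)−C_R = 1.454 mol/dm³; S̃_{R/S} = 1.156/1.454 = 0.795.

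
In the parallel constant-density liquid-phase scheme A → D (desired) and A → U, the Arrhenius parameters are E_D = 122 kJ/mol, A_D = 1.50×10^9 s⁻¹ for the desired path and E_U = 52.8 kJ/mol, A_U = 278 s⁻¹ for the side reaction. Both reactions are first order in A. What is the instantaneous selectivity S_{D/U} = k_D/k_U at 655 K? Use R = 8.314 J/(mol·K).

Since both paths have the same order in A, the concentration cancels and S_{D/U} = k_D/k_U = (A_D/A_U)·exp[(E_U−E_D)/(RT)].
(E_U−E_D)/(RT) = (52.8−122)×10³/(8.314×655) = -69200/5446 = -12.71.
k_D/k_U = (1.50×10^9/278)·exp(-12.71) = 5.396×10^6 × 3.029×10^-6 = 16.3.

16.3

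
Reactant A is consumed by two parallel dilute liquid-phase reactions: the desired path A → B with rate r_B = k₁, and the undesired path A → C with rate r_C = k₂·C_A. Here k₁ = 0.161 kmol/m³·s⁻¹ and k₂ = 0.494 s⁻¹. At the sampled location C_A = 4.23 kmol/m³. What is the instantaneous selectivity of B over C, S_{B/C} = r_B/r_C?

0.0770

S_{B/C} = r_B/r_C = (k₁)/(k₂·C_A) = (k₁/k₂)·C_A⁻¹.
= (0.161) / (0.494×4.230) = 0.1610/2.090 = 0.0770.
The undesired path is higher order in A, so low C_A (CSTR or dilute feed) favours B.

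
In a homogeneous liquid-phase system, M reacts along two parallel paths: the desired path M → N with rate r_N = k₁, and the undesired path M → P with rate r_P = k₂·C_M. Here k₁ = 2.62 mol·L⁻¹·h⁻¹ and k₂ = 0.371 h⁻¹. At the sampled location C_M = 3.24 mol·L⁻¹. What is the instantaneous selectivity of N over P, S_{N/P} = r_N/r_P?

2.18

S_{N/P} = r_N/r_P = (k₁)/(k₂·C_M) = (k₁/k₂)·C_M⁻¹.
= (2.62) / (0.371×3.240) = 2.620/1.202 = 2.18.
The undesired path is higher order in M, so low C_M (CSTR or dilute feed) favours N.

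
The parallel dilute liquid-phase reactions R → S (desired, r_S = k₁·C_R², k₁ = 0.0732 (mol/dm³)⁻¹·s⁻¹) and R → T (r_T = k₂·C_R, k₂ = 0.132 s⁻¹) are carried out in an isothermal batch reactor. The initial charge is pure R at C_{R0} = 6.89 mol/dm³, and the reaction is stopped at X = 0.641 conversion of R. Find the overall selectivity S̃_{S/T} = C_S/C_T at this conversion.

2.45

C_R = C_{R0}(1−X) = 2.474 mol/dm³.
Along a PFR/batch, dC_T/dC_R = −r_T/(r_S+r_T) = −k₂/(k₂+k₁·C_R).
Integrating from C_{R0} to C_R: C_T = (0.132/0.0732)·ln[(0.132+0.0732·6.89)/(0.132+0.0732·2.47)] = 1.803·ln(0.6363/0.3131) = 1.279 mol/dm³.
Then C_S = (C_{R0}−C_R) − C_T = 4.416 − 1.279 = 3.137 mol/dm³.
S̃_{S/T} = C_S/C_T = 3.137/1.279 = 2.45.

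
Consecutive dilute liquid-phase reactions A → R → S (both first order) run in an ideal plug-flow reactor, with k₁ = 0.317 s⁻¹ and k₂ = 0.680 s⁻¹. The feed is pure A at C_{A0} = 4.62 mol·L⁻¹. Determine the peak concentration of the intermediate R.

Evaluating C_R at τ_opt = ln(k₂/k₁)/(k₂−k₁) gives C_{R,max}/C_{A0} = (k₁/k₂)^[k₂/(k₂−k₁)].
= (0.317/0.680)^(0.680/(0.680−0.317)) = (0.4662)^(1.873) = 0.2394.
C_{R,max} = 0.2394×4.62 = 1.11 mol·L⁻¹.

1.11 mol·L⁻¹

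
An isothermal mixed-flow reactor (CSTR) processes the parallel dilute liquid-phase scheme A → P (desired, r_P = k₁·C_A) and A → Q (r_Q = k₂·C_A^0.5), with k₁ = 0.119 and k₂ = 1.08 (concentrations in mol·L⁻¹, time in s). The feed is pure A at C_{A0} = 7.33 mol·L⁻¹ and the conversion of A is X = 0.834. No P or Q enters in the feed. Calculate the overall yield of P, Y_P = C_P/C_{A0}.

Exit C_A = C_{A0}(1−X) = 7.33×0.166 = 1.217 mol·L⁻¹.
Rates in a CSTR are evaluated at the outlet concentration: r_P = 0.119×1.217 = 0.1448, r_Q = 1.08×1.217^0.5 = 1.191.
Fraction of consumed A going to P: r_P/(r_P+r_Q) = 0.1084.
C_P = 0.1084·C_{A0}·X = 0.1084×7.33×0.834 = 0.662 mol·L⁻¹; Y_P = C_P/C_{A0} = 0.0904.

0.0904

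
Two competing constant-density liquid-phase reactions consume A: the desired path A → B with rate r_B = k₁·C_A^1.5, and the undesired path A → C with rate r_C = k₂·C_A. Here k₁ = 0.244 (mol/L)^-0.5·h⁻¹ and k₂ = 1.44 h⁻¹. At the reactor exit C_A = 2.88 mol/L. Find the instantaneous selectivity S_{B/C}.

S_{B/C} = r_B/r_C = (k₁·C_A^1.5)/(k₂·C_A) = (k₁/k₂)·C_A^0.5.
= (0.244×2.880^1.5) / (1.44×2.880) = 1.193/4.147 = 0.288.
Since the desired path is higher order in A, keeping C_A high (PFR or concentrated feed) favours B.

0.288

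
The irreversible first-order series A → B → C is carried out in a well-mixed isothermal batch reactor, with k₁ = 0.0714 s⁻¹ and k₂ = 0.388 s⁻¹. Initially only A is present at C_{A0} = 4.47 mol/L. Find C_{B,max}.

For a first-order series the maximum intermediate yield is C_{B,max}/C_{A0} = (k₁/k₂)^[k₂/(k₂−k₁)].
= (0.0714/0.388)^(0.388/(0.388−0.0714)) = (0.1840)^(1.226) = 0.1256.
C_{B,max} = 0.1256×4.47 = 0.562 mol/L.

0.562 mol/L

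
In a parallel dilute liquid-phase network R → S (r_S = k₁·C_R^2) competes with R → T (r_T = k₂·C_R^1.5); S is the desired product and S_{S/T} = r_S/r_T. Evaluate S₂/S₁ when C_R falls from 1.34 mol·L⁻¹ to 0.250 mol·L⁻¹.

0.432

S_{S/T} = (k₁/k₂)·C_R^0.5, so S₂/S₁ = (C_{R,2}/C_{R,1})^0.5.
= (0.250/1.34)^0.5 = (0.1866)^0.5 = 0.432.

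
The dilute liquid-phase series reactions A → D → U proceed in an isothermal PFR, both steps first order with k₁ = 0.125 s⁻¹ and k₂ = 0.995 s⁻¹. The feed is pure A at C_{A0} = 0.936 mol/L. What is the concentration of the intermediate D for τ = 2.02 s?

Solving the coupled first-order balances gives C_D(τ) = [k₁/(k₂−k₁)]·C_{A0}·(e^(−k₁τ) − e^(−k₂τ)).
e^(−k₁τ) = e^(−0.125×2.02) = e^(−0.2525) = 0.7769; e^(−k₂τ) = e^(−2.010) = 0.1340.
C_D = 0.125×0.936/(0.995−0.125) × (0.7769−0.1340) = 0.1345×0.6429 = 0.08645 mol/L.

0.0865 mol/L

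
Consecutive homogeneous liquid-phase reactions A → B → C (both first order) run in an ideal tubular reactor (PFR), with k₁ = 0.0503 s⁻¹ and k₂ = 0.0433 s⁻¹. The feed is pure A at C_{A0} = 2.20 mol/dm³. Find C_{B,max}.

0.871 mol/dm³

For a first-order series the maximum intermediate yield is C_{B,max}/C_{A0} = (k₁/k₂)^[k₂/(k₂−k₁)].
= (0.0503/0.0433)^(0.0433/(0.0433−0.0503)) = (1.162)^(-6.186) = 0.3958.
C_{B,max} = 0.3958×2.20 = 0.871 mol/dm³.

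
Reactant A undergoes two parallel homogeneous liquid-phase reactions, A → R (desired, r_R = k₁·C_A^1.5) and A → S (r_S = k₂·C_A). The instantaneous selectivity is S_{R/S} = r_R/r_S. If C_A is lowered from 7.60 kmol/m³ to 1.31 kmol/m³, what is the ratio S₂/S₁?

0.415

S_{R/S} = (k₁/k₂)·C_A^0.5, so S₂/S₁ = (C_{A,2}/C_{A,1})^0.5.
= (1.31/7.60)^0.5 = (0.1724)^0.5 = 0.415.
Selectivity toward R falls as C_A falls — high-concentration operation is favoured.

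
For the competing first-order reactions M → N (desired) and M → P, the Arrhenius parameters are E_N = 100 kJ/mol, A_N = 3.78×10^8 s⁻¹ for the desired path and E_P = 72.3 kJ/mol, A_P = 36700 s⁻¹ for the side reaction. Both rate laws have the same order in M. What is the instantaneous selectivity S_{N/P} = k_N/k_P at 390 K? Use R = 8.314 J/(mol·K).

Since both paths have the same order in M, the concentration cancels and S_{N/P} = k_N/k_P = (A_N/A_P)·exp[(E_P−E_N)/(RT)].
(E_P−E_N)/(RT) = (72.3−100)×10³/(8.314×390) = -27700/3242 = -8.543.
k_N/k_P = (3.78×10^8/36700)·exp(-8.543) = 10300 × 1.949×10^-4 = 2.01.
Since E_N > E_P, raising the temperature improves selectivity toward N.

2.01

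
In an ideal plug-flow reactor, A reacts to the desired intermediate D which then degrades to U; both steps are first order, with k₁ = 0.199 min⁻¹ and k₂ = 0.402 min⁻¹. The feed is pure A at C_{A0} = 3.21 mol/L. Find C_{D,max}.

0.798 mol/L

For a first-order series the maximum intermediate yield is C_{D,max}/C_{A0} = (k₁/k₂)^[k₂/(k₂−k₁)].
= (0.199/0.402)^(0.402/(0.402−0.199)) = (0.4950)^(1.980) = 0.2485.
C_{D,max} = 0.2485×3.21 = 0.798 mol/L.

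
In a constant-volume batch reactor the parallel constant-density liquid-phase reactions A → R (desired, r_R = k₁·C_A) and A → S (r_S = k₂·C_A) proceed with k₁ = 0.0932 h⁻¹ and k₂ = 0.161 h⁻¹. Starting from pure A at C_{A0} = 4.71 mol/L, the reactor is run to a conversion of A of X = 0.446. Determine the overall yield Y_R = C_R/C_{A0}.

0.164

C_A = C_{A0}(1−X) = 2.609 mol/L.
Both paths are first order in A, so the instantaneous fraction to R is constant: dC_R/d(−C_A) = k₁/(k₁+k₂) = 0.3666.
C_R = 0.3666·(C_{A0}−C_A) = 0.3666×2.101 = 0.770 mol/L.
Y_R = C_R/C_{A0} = 0.7702/4.71 = 0.164.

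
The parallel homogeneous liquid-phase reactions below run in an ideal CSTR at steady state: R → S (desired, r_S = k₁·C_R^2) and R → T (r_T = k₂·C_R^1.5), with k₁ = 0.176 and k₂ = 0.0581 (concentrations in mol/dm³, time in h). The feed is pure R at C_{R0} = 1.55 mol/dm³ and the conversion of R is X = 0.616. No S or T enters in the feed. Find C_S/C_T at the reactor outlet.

2.34

Exit C_R = C_{R0}(1−X) = 1.55×0.384 = 0.5952 mol/dm³.
Rates in a CSTR are evaluated at the outlet concentration: r_S = 0.176×0.5952^2 = 0.06235, r_T = 0.0581×0.5952^1.5 = 0.02668.
Overall selectivity = C_S/C_T = r_Sτ/(r_Tτ) = r_S/r_T = 2.34.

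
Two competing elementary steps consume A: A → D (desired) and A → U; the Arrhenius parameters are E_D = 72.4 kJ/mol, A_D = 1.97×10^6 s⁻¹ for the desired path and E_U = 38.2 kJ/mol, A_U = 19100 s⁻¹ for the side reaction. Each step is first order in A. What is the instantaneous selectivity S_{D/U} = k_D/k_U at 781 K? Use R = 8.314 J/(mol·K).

0.532

Since both paths have the same order in A, the concentration cancels and S_{D/U} = k_D/k_U = (A_D/A_U)·exp[(E_U−E_D)/(RT)].
(E_U−E_D)/(RT) = (38.2−72.4)×10³/(8.314×781) = -34200/6493 = -5.267.
k_D/k_U = (1.97×10^6/19100)·exp(-5.267) = 103.1 × 0.005159 = 0.532.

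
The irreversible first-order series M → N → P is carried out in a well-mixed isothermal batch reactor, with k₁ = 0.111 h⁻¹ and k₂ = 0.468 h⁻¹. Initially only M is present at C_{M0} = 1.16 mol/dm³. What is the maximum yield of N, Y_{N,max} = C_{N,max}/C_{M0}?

0.152

At the optimum, C_{N,max}/C_{M0} = (k₁/k₂)^[k₂/(k₂−k₁)].
= (0.111/0.468)^(0.468/(0.468−0.111)) = (0.2372)^(1.311) = 0.1516.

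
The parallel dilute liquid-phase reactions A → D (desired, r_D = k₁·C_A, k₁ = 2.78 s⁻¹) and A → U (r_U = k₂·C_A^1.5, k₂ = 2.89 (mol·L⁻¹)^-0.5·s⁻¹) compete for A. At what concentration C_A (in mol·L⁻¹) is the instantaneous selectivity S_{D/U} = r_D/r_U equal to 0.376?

S_{D/U} = (k₁/k₂)·C_A^-0.5 ⇒ C_A = (S·k₂/k₁)^(-2).
= (0.376×2.89/2.78)^(-2) = (0.3909)^(-2) = 6.55 mol·L⁻¹.

6.55 mol·L⁻¹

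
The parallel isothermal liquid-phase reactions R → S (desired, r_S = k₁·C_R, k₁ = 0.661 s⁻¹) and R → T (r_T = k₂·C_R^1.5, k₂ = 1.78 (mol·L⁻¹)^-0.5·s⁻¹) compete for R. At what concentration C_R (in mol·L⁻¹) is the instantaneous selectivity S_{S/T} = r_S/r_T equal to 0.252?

S_{S/T} = (k₁/k₂)·C_R^-0.5 ⇒ C_R = (S·k₂/k₁)^(-2).
= (0.252×1.78/0.661)^(-2) = (0.6786)^(-2) = 2.17 mol·L⁻¹.

2.17 mol·L⁻¹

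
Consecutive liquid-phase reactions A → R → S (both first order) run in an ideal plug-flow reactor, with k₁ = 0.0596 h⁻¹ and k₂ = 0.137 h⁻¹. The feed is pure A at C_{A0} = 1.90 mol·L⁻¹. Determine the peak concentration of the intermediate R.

0.435 mol·L⁻¹

For a first-order series the maximum intermediate yield is C_{R,max}/C_{A0} = (k₁/k₂)^[k₂/(k₂−k₁)].
= (0.0596/0.137)^(0.137/(0.137−0.0596)) = (0.4350)^(1.770) = 0.2292.
C_{R,max} = 0.2292×1.90 = 0.435 mol·L⁻¹.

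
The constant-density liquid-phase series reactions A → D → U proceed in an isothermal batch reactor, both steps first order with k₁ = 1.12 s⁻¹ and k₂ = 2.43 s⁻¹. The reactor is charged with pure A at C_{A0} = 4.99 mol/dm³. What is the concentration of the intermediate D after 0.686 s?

The intermediate concentration in a first-order A→B→C sequence is C_D = k₁C_{A0}(e^(−k₁t) − e^(−k₂t))/(k₂−k₁).
e^(−k₁t) = e^(−1.12×0.686) = e^(−0.7683) = 0.4638; e^(−k₂t) = e^(−1.667) = 0.1888.
C_D = 1.12×4.99/(2.43−1.12) × (0.4638−0.1888) = 4.266×0.2750 = 1.173 mol/dm³.

1.17 mol/dm³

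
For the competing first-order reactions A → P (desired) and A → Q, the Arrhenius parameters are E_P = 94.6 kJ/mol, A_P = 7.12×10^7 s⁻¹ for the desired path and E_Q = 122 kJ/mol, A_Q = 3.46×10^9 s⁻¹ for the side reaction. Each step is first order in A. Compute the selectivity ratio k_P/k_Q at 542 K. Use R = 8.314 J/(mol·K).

9.00

k_P/k_Q = (A_P/A_Q)·exp[−(E_P−E_Q)/(RT)] = (A_P/A_Q)·exp[(E_Q−E_P)/(RT)].
(E_Q−E_P)/(RT) = (122−94.6)×10³/(8.314×542) = 27400/4506 = 6.081.
k_P/k_Q = (7.12×10^7/3.46×10^9)·exp(6.081) = 0.02058 × 437.3 = 9.00.
Since E_P < E_Q, lowering the temperature improves selectivity toward P.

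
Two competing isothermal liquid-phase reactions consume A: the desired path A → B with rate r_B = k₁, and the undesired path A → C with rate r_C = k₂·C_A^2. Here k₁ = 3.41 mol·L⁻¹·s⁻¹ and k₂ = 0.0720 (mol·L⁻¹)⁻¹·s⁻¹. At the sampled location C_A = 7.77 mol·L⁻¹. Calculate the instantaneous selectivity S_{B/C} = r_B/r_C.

0.784

S_{B/C} = r_B/r_C = (k₁)/(k₂·C_A^2) = (k₁/k₂)·C_A^-2.
= (3.41) / (0.0720×7.770^2) = 3.410/4.347 = 0.784.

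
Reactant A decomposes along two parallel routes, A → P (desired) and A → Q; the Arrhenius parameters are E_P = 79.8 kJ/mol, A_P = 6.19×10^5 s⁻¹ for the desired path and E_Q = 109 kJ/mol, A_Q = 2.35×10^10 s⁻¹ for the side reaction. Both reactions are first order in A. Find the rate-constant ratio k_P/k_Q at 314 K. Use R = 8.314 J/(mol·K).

1.90

Since both paths have the same order in A, the concentration cancels and S_{P/Q} = k_P/k_Q = (A_P/A_Q)·exp[(E_Q−E_P)/(RT)].
(E_Q−E_P)/(RT) = (109−79.8)×10³/(8.314×314) = 29200/2611 = 11.19.
k_P/k_Q = (6.19×10^5/2.35×10^10)·exp(11.19) = 2.634×10^-5 × 72055 = 1.90.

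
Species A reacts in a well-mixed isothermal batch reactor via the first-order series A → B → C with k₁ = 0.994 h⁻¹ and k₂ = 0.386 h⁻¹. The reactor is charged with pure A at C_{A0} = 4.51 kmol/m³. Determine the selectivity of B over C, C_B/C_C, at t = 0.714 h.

6.14

For first-order series with pure A initially, C_B(t) = k₁C_{A0}/(k₂−k₁)·(e^(−k₁t) − e^(−k₂t)).
e^(−k₁t) = e^(−0.994×0.714) = e^(−0.7097) = 0.4918; e^(−k₂t) = e^(−0.2756) = 0.7591.
C_B = 0.994×4.51/(0.386−0.994) × (0.4918−0.7591) = (-7.373)×(-0.2673) = 1.971 kmol/m³.
C_A = C_{A0}e^(−k₁t) = 2.218 kmol/m³, so C_C = C_{A0}−C_A−C_B = 0.3210 kmol/m³; C_B/C_C = 6.14.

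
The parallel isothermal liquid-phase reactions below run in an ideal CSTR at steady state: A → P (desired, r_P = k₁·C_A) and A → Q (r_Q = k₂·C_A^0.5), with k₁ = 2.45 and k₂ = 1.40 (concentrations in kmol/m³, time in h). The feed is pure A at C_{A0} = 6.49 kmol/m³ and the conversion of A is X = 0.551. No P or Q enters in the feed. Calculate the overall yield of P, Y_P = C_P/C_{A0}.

Exit C_A = C_{A0}(1−X) = 6.49×0.449 = 2.914 kmol/m³.
Rates in a CSTR are evaluated at the outlet concentration: r_P = 2.45×2.914 = 7.139, r_Q = 1.40×2.914^0.5 = 2.390.
Fraction of consumed A going to P: r_P/(r_P+r_Q) = 0.7492.
C_P = 0.7492·C_{A0}·X = 0.7492×6.49×0.551 = 2.68 kmol/m³; Y_P = C_P/C_{A0} = 0.413.

0.413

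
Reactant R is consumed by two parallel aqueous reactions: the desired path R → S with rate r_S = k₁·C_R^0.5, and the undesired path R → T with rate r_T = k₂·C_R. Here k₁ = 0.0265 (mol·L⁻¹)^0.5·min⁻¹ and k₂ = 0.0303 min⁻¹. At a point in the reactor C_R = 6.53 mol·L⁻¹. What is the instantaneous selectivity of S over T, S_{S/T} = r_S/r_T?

S_{S/T} = r_S/r_T = (k₁·C_R^0.5)/(k₂·C_R) = (k₁/k₂)·C_R^-0.5.
= (0.0265×6.530^0.5) / (0.0303×6.530) = 0.06772/0.1979 = 0.342.

0.342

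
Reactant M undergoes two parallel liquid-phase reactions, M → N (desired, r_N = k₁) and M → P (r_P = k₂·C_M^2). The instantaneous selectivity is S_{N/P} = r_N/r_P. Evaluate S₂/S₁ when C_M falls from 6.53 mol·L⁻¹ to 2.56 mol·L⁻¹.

6.51

S_{N/P} = (k₁/k₂)·C_M^-2, so S₂/S₁ = (C_{M,2}/C_{M,1})^-2.
= (2.56/6.53)^(-2) = (0.3920)^(-2) = 6.51.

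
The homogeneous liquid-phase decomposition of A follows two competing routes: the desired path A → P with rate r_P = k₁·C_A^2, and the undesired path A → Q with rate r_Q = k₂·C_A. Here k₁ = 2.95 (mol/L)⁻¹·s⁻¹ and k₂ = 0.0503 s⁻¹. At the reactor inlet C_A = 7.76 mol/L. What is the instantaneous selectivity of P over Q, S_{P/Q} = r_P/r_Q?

S_{P/Q} = r_P/r_Q = (k₁·C_A^2)/(k₂·C_A) = (k₁/k₂)·C_A.
= (2.95×7.760^2) / (0.0503×7.760) = 177.6/0.3903 = 455.

455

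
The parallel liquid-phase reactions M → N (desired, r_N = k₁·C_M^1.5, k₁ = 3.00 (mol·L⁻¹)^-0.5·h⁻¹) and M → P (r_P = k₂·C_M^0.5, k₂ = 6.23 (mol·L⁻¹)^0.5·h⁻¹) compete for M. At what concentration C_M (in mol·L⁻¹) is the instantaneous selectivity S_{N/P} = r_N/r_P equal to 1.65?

S_{N/P} = (k₁/k₂)·C_M ⇒ C_M = S·k₂/k₁.
= 1.65×6.23/3.00 = 3.43 mol·L⁻¹.

3.43 mol·L⁻¹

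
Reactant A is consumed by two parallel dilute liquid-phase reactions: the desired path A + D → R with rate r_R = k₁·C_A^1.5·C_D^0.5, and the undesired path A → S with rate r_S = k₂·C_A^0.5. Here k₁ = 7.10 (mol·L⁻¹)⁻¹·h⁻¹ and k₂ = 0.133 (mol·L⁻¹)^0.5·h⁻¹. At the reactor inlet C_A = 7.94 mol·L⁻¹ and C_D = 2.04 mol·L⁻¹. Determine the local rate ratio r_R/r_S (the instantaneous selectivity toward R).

S_{R/S} = r_R/r_S = (k₁·C_A^1.5·C_D^0.5)/(k₂·C_A^0.5) = (k₁/k₂)·C_A·C_D^0.5.
= (7.10×7.940^1.5×2.040^0.5) / (0.133×7.940^0.5) = 226.9/0.3748 = 605.
Since the desired path is higher order in A, keeping C_A high (PFR or concentrated feed) favours R.

605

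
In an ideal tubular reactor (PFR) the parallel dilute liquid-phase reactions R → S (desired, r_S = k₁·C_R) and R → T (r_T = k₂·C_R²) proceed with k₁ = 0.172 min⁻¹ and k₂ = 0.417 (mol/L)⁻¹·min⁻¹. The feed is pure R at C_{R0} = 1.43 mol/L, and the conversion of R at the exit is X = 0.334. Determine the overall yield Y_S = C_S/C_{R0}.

0.0866

C_R = C_{R0}(1−X) = 0.9524 mol/L.
Along a PFR/batch, dC_S/dC_R = −r_S/(r_S+r_T) = −k₁/(k₁+k₂·C_R).
Integrating from C_{R0} to C_R: C_S = (0.172/0.417)·ln[(0.172+0.417·1.43)/(0.172+0.417·0.952)] = 0.4125·ln(0.7683/0.5691) = 0.1238 mol/L.
Y_S = C_S/C_{R0} = 0.1238/1.43 = 0.0866.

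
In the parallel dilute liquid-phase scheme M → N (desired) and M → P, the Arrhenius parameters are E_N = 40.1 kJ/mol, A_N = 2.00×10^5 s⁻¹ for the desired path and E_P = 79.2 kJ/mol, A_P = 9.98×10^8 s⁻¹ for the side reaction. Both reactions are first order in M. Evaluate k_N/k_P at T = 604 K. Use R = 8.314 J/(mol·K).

0.482

k_N/k_P = (A_N/A_P)·exp[−(E_N−E_P)/(RT)] = (A_N/A_P)·exp[(E_P−E_N)/(RT)].
(E_P−E_N)/(RT) = (79.2−40.1)×10³/(8.314×604) = 39100/5022 = 7.786.
k_N/k_P = (2.00×10^5/9.98×10^8)·exp(7.786) = 2.004×10^-4 × 2407 = 0.482.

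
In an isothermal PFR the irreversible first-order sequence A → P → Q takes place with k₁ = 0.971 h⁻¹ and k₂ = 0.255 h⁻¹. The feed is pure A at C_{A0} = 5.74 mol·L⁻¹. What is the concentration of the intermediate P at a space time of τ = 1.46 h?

The intermediate concentration in a first-order A→B→C sequence is C_P = k₁C_{A0}(e^(−k₁τ) − e^(−k₂τ))/(k₂−k₁).
e^(−k₁τ) = e^(−0.971×1.46) = e^(−1.418) = 0.2423; e^(−k₂τ) = e^(−0.3723) = 0.6891.
C_P = 0.971×5.74/(0.255−0.971) × (0.2423−0.6891) = (-7.784)×(-0.4469) = 3.479 mol·L⁻¹.

3.48 mol·L⁻¹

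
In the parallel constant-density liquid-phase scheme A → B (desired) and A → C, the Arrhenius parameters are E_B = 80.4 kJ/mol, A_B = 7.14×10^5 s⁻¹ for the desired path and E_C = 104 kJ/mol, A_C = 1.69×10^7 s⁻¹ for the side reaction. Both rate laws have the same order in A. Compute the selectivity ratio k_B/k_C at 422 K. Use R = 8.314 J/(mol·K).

35.2

Since both paths have the same order in A, the concentration cancels and S_{B/C} = k_B/k_C = (A_B/A_C)·exp[(E_C−E_B)/(RT)].
(E_C−E_B)/(RT) = (104−80.4)×10³/(8.314×422) = 23600/3509 = 6.727.
k_B/k_C = (7.14×10^5/1.69×10^7)·exp(6.727) = 0.04225 × 834.2 = 35.2.
Since E_B < E_C, lowering the temperature improves selectivity toward B.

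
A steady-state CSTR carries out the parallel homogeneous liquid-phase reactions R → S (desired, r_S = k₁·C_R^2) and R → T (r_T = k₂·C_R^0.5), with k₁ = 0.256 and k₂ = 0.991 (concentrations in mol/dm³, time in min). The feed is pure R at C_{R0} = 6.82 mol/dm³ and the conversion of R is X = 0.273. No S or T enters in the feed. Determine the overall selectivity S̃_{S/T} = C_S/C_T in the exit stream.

2.85

Exit C_R = C_{R0}(1−X) = 6.82×0.727 = 4.958 mol/dm³.
Rates in a CSTR are evaluated at the outlet concentration: r_S = 0.256×4.958^2 = 6.293, r_T = 0.991×4.958^0.5 = 2.207.
Overall selectivity = C_S/C_T = r_Sτ/(r_Tτ) = r_S/r_T = 2.85.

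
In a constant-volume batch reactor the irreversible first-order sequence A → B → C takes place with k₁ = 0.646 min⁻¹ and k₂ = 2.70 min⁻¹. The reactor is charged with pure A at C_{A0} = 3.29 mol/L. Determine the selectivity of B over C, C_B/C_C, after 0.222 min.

The intermediate concentration in a first-order A→B→C sequence is C_B = k₁C_{A0}(e^(−k₁t) − e^(−k₂t))/(k₂−k₁).
e^(−k₁t) = e^(−0.646×0.222) = e^(−0.1434) = 0.8664; e^(−k₂t) = e^(−0.5994) = 0.5491.
C_B = 0.646×3.29/(2.70−0.646) × (0.8664−0.5491) = 1.035×0.3173 = 0.3283 mol/L.
C_A = C_{A0}e^(−k₁t) = 2.850 mol/L, so C_C = C_{A0}−C_A−C_B = 0.1113 mol/L; C_B/C_C = 2.95.

2.95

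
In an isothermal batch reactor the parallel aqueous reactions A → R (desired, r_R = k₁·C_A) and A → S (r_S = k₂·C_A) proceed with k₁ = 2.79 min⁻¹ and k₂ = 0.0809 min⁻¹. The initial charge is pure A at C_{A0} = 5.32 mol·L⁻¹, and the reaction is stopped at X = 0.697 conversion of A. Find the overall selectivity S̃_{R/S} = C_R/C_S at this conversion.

34.5

C_A = C_{A0}(1−X) = 1.612 mol·L⁻¹.
Both paths are first order in A, so the instantaneous fraction to R is constant: dC_R/d(−C_A) = k₁/(k₁+k₂) = 0.9718.
C_R = 0.9718·(C_{A0}−C_A) = 0.9718×3.708 = 3.60 mol·L⁻¹.
C_S = (C_{A0}−C_A)−C_R = 0.1045 mol·L⁻¹; S̃_{R/S} = 3.604/0.1045 = 34.5.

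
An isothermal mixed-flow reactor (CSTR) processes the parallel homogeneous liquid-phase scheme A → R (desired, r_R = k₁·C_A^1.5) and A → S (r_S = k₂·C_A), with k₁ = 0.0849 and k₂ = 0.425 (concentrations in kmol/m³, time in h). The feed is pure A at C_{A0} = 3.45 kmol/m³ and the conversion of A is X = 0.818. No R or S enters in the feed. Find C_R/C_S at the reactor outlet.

0.158

Exit C_A = C_{A0}(1−X) = 3.45×0.182 = 0.6279 kmol/m³.
A CSTR operates uniformly at the exit composition, giving r_R = 0.04224 and r_S = 0.2669 (each k·C_A^n at C_A = 0.6279).
Overall selectivity = C_R/C_S = r_Rτ/(r_Sτ) = r_R/r_S = 0.158.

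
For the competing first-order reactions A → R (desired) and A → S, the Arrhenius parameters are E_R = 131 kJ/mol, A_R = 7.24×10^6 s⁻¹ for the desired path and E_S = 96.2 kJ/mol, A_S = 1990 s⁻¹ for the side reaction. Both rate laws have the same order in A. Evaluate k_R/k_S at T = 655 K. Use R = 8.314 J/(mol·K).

Since both paths have the same order in A, the concentration cancels and S_{R/S} = k_R/k_S = (A_R/A_S)·exp[(E_S−E_R)/(RT)].
(E_S−E_R)/(RT) = (96.2−131)×10³/(8.314×655) = -34800/5446 = -6.390.
k_R/k_S = (7.24×10^6/1990)·exp(-6.390) = 3638 × 0.001678 = 6.10.
Since E_R > E_S, raising the temperature improves selectivity toward R.

6.10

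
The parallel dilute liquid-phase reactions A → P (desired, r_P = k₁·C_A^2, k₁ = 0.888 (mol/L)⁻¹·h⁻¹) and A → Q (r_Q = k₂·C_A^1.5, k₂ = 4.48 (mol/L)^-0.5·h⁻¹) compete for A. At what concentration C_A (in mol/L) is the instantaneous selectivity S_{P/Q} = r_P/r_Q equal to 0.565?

S_{P/Q} = (k₁/k₂)·C_A^0.5 ⇒ C_A = (S·k₂/k₁)^(2).
= (0.565×4.48/0.888)^(2) = (2.850)^(2) = 8.13 mol/L.

8.13 mol/L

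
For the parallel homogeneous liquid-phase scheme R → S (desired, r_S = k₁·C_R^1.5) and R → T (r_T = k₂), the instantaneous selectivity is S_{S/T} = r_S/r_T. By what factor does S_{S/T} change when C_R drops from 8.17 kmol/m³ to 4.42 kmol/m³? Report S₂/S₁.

0.398

S_{S/T} = (k₁/k₂)·C_R^1.5, so S₂/S₁ = (C_{R,2}/C_{R,1})^1.5.
= (4.42/8.17)^1.5 = (0.5410)^1.5 = 0.398.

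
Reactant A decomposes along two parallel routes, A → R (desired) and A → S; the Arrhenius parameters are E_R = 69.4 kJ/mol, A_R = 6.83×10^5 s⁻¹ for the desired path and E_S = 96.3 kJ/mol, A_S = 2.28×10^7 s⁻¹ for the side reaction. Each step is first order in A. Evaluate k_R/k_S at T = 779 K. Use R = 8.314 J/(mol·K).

k_R/k_S = (A_R/A_S)·exp[−(E_R−E_S)/(RT)] = (A_R/A_S)·exp[(E_S−E_R)/(RT)].
(E_S−E_R)/(RT) = (96.3−69.4)×10³/(8.314×779) = 26900/6477 = 4.153.
k_R/k_S = (6.83×10^5/2.28×10^7)·exp(4.153) = 0.02996 × 63.65 = 1.91.
Since E_R < E_S, lowering the temperature improves selectivity toward R.

1.91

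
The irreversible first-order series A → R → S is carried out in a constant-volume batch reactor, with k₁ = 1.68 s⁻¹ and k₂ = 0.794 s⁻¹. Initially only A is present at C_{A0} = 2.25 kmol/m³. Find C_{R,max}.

Evaluating C_R at t_opt = ln(k₂/k₁)/(k₂−k₁) gives C_{R,max}/C_{A0} = (k₁/k₂)^[k₂/(k₂−k₁)].
= (1.68/0.794)^(0.794/(0.794−1.68)) = (2.116)^(-0.8962) = 0.5109.
C_{R,max} = 0.5109×2.25 = 1.15 kmol/m³.

1.15 kmol/m³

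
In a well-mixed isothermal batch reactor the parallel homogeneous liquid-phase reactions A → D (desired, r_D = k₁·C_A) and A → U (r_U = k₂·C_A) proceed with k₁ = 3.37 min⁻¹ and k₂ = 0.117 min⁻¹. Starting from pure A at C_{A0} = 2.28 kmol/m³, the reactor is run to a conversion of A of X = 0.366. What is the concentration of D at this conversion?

C_A = C_{A0}(1−X) = 1.446 kmol/m³.
Both paths are first order in A, so the instantaneous fraction to D is constant: dC_D/d(−C_A) = k₁/(k₁+k₂) = 0.9664.
C_D = 0.9664·(C_{A0}−C_A) = 0.9664×0.8345 = 0.806 kmol/m³.

0.806 kmol/m³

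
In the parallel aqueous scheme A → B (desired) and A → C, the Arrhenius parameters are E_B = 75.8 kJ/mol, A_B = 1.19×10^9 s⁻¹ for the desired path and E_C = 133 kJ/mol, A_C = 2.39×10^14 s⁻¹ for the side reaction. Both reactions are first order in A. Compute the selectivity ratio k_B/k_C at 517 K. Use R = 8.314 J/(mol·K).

Since both paths have the same order in A, the concentration cancels and S_{B/C} = k_B/k_C = (A_B/A_C)·exp[(E_C−E_B)/(RT)].
(E_C−E_B)/(RT) = (133−75.8)×10³/(8.314×517) = 57200/4298 = 13.31.
k_B/k_C = (1.19×10^9/2.39×10^14)·exp(13.31) = 4.979×10^-6 × 6.017×10^5 = 3.00.
Since E_B < E_C, lowering the temperature improves selectivity toward B.

3.00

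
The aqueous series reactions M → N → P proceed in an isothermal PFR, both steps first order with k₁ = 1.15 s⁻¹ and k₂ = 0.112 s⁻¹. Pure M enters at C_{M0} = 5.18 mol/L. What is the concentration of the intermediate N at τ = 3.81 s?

3.67 mol/L

Solving the coupled first-order balances gives C_N(τ) = [k₁/(k₂−k₁)]·C_{M0}·(e^(−k₁τ) − e^(−k₂τ)).
e^(−k₁τ) = e^(−1.15×3.81) = e^(−4.381) = 0.01251; e^(−k₂τ) = e^(−0.4267) = 0.6526.
C_N = 1.15×5.18/(0.112−1.15) × (0.01251−0.6526) = (-5.739)×(-0.6401) = 3.674 mol/L.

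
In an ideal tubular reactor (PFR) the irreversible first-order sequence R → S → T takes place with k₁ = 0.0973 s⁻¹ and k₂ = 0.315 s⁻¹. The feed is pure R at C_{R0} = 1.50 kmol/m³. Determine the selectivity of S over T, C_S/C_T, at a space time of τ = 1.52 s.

3.76

Solving the coupled first-order balances gives C_S(τ) = [k₁/(k₂−k₁)]·C_{R0}·(e^(−k₁τ) − e^(−k₂τ)).
e^(−k₁τ) = e^(−0.0973×1.52) = e^(−0.1479) = 0.8625; e^(−k₂τ) = e^(−0.4788) = 0.6195.
C_S = 0.0973×1.50/(0.315−0.0973) × (0.8625−0.6195) = 0.6704×0.2430 = 0.1629 kmol/m³.
C_R = C_{R0}e^(−k₁τ) = 1.294 kmol/m³, so C_T = C_{R0}−C_R−C_S = 0.04331 kmol/m³; C_S/C_T = 3.76.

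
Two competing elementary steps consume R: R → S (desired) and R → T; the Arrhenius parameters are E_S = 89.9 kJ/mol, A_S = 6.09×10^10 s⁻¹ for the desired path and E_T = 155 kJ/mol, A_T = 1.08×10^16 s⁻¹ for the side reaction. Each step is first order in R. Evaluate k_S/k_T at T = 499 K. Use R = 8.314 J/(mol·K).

k_S/k_T = (A_S/A_T)·exp[−(E_S−E_T)/(RT)] = (A_S/A_T)·exp[(E_T−E_S)/(RT)].
(E_T−E_S)/(RT) = (155−89.9)×10³/(8.314×499) = 65100/4149 = 15.69.
k_S/k_T = (6.09×10^10/1.08×10^16)·exp(15.69) = 5.639×10^-6 × 6.529×10^6 = 36.8.
Since E_S < E_T, lowering the temperature improves selectivity toward S.

36.8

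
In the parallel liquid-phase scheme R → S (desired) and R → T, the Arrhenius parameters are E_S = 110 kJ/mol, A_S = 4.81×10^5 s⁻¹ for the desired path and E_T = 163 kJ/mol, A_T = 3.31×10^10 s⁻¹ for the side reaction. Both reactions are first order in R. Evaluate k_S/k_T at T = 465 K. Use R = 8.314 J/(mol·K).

k_S/k_T = (A_S/A_T)·exp[−(E_S−E_T)/(RT)] = (A_S/A_T)·exp[(E_T−E_S)/(RT)].
(E_T−E_S)/(RT) = (163−110)×10³/(8.314×465) = 53000/3866 = 13.71.
k_S/k_T = (4.81×10^5/3.31×10^10)·exp(13.71) = 1.453×10^-5 × 8.992×10^5 = 13.1.
Since E_S < E_T, lowering the temperature improves selectivity toward S.

13.1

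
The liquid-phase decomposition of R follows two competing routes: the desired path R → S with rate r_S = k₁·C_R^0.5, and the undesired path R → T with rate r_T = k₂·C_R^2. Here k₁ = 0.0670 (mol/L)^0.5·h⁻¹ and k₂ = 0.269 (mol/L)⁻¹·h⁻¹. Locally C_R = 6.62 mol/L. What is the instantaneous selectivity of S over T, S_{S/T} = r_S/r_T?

S_{S/T} = r_S/r_T = (k₁·C_R^0.5)/(k₂·C_R^2) = (k₁/k₂)·C_R^-1.5.
= (0.0670×6.620^0.5) / (0.269×6.620^2) = 0.1724/11.79 = 0.0146.
The undesired path is higher order in R, so low C_R (CSTR or dilute feed) favours S.

0.0146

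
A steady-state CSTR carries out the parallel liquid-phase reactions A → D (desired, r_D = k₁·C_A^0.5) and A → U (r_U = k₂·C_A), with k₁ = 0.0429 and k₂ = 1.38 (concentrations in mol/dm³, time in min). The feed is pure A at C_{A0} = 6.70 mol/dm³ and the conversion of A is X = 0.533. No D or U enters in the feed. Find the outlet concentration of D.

0.0617 mol/dm³

Exit C_A = C_{A0}(1−X) = 6.70×0.467 = 3.129 mol/dm³.
A CSTR operates uniformly at the exit composition, giving r_D = 0.07588 and r_U = 4.318 (each k·C_A^n at C_A = 3.129).
Fraction of consumed A going to D: r_D/(r_D+r_U) = 0.01727.
C_D = 0.01727·C_{A0}·X = 0.01727×6.70×0.533 = 0.0617 mol/dm³.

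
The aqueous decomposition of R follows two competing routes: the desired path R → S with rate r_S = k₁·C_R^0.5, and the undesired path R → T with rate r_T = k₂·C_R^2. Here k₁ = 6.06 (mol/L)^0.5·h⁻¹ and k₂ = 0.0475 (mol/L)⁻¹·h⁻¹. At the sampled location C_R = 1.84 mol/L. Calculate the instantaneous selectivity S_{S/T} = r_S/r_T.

51.1

S_{S/T} = r_S/r_T = (k₁·C_R^0.5)/(k₂·C_R^2) = (k₁/k₂)·C_R^-1.5.
= (6.06×1.840^0.5) / (0.0475×1.840^2) = 8.220/0.1608 = 51.1.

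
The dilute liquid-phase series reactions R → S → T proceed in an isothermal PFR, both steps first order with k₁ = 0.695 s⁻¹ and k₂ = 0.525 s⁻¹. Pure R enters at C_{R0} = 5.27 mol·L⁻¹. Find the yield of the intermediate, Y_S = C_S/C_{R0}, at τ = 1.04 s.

The intermediate concentration in a first-order A→B→C sequence is C_S = k₁C_{R0}(e^(−k₁τ) − e^(−k₂τ))/(k₂−k₁).
e^(−k₁τ) = e^(−0.695×1.04) = e^(−0.7228) = 0.4854; e^(−k₂τ) = e^(−0.5460) = 0.5793.
C_S = 0.695×5.27/(0.525−0.695) × (0.4854−0.5793) = (-21.55)×(-0.09387) = 2.022 mol·L⁻¹.
Y_S = C_S/C_{R0} = 2.022/5.27 = 0.384.

0.384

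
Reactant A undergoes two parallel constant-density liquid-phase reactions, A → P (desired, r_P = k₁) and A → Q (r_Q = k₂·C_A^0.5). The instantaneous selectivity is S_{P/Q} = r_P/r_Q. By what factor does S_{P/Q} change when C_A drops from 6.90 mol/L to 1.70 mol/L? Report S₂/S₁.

S_{P/Q} = (k₁/k₂)·C_A^-0.5, so S₂/S₁ = (C_{A,2}/C_{A,1})^-0.5.
= (1.70/6.90)^(-0.5) = (0.2464)^(-0.5) = 2.01.
Selectivity toward P rises as C_A falls — low-concentration operation is favoured.

2.01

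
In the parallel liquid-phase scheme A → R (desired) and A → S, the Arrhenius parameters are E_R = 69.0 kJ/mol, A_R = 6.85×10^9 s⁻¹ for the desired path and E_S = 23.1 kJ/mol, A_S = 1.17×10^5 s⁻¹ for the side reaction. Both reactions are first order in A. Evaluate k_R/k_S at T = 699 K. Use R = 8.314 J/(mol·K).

Since both paths have the same order in A, the concentration cancels and S_{R/S} = k_R/k_S = (A_R/A_S)·exp[(E_S−E_R)/(RT)].
(E_S−E_R)/(RT) = (23.1−69.0)×10³/(8.314×699) = -45900/5811 = -7.898.
k_R/k_S = (6.85×10^9/1.17×10^5)·exp(-7.898) = 58547 × 3.714×10^-4 = 21.7.
Since E_R > E_S, raising the temperature improves selectivity toward R.

21.7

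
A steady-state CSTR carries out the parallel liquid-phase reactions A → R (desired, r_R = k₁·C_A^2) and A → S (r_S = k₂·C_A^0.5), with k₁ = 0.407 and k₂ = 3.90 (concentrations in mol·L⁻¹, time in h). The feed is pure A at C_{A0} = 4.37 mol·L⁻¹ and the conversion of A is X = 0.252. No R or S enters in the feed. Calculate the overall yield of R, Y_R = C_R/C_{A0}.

Exit C_A = C_{A0}(1−X) = 4.37×0.748 = 3.269 mol·L⁻¹.
Rates in a CSTR are evaluated at the outlet concentration: r_R = 0.407×3.269^2 = 4.349, r_S = 3.90×3.269^0.5 = 7.051.
Fraction of consumed A going to R: r_R/(r_R+r_S) = 0.3815.
C_R = 0.3815·C_{A0}·X = 0.3815×4.37×0.252 = 0.420 mol·L⁻¹; Y_R = C_R/C_{A0} = 0.0961.

0.0961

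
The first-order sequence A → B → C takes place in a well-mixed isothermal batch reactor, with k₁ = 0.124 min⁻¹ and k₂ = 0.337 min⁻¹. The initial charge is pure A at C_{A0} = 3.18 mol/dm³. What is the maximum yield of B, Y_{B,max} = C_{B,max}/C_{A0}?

0.206

At the optimum, C_{B,max}/C_{A0} = (k₁/k₂)^[k₂/(k₂−k₁)].
= (0.124/0.337)^(0.337/(0.337−0.124)) = (0.3680)^(1.582) = 0.2056.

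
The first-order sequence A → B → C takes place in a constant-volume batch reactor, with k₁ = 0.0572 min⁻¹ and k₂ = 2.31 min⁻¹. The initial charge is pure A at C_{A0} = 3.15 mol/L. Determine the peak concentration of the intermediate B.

0.0710 mol/L

At the optimum, C_{B,max}/C_{A0} = (k₁/k₂)^[k₂/(k₂−k₁)].
= (0.0572/2.31)^(2.31/(2.31−0.0572)) = (0.02476)^(1.025) = 0.02254.
C_{B,max} = 0.02254×3.15 = 0.0710 mol/L.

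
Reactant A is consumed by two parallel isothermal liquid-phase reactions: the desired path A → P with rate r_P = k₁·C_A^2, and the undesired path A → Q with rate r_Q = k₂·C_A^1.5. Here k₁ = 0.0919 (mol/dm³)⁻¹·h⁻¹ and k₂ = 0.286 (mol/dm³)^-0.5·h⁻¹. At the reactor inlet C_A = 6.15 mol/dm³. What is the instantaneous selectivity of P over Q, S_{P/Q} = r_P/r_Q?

0.797

S_{P/Q} = r_P/r_Q = (k₁·C_A^2)/(k₂·C_A^1.5) = (k₁/k₂)·C_A^0.5.
= (0.0919×6.150^2) / (0.286×6.150^1.5) = 3.476/4.362 = 0.797.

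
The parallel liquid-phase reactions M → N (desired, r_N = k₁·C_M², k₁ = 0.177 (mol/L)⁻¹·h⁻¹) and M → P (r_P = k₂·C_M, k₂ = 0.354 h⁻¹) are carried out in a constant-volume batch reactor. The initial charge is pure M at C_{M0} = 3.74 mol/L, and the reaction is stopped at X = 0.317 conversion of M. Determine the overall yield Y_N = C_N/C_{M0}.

0.193

C_M = C_{M0}(1−X) = 2.554 mol/L.
Along a PFR/batch, dC_P/dC_M = −r_P/(r_N+r_P) = −k₂/(k₂+k₁·C_M).
Integrating from C_{M0} to C_M: C_P = (0.354/0.177)·ln[(0.354+0.177·3.74)/(0.354+0.177·2.55)] = 2.000·ln(1.016/0.8061) = 0.4627 mol/L.
Then C_N = (C_{M0}−C_M) − C_P = 1.186 − 0.4627 = 0.7229 mol/L.
Y_N = C_N/C_{M0} = 0.7229/3.74 = 0.193.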